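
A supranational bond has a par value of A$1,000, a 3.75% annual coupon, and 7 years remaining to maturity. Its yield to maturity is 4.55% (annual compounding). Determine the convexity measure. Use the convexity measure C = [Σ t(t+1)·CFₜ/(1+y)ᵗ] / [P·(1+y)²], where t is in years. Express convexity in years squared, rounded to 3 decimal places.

44.120

With y = 0.0455:
  t   CF        PV=CF/(1+0.0455)^t    t·PV        t(t+1)·PV
  1        37.50        35.8680        35.8680          71.7360
  2        37.50        34.3070        68.6141         205.8422
  3        37.50        32.8140        98.4420         393.7680
  4        37.50        31.3859       125.5438         627.7188
  5        37.50        30.0200       150.1001         900.6008
  6        37.50        28.7136       172.2814       1,205.9695
  7     1,037.50       759.8360     5,318.8517      42,550.8140
  Σ                    952.9445     5,969.7011      45,956.4493
P = 952.9445.
Convexity = Σ t(t+1)·PV / [P·(1+y)²] = 45,956.4493 / (952.9445 × 1.093070) = 44.11952.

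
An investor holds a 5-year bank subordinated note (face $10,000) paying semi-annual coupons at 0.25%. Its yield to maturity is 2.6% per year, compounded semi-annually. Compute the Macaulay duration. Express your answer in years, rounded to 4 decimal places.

Periodic yield y = 0.013. Discount each cash flow and weight by its period:
  t   CF        PV=CF/(1+0.013)^t    t·PV
  1        12.50        12.3396        12.3396
  2        12.50        12.1812        24.3625
  3        12.50        12.0249        36.0747
  4        12.50        11.8706        47.4824
  5        12.50        11.7183        58.5913
  6        12.50        11.5679        69.4072
  7        12.50        11.4194        79.9359
  8        12.50        11.2729        90.1829
  9        12.50        11.1282       100.1538
  10   10,012.50     8,799.2990    87,992.9900
  Σ                  8,904.8219    88,511.5203
Price P = Σ PV = 8,904.8219.
Macaulay duration = Σ(t·PV) / P = 88,511.5203 / 8,904.8219 = 9.93973 half-year periods.
In years: 9.93973 / 2 = 4.96986 years.

4.9699 years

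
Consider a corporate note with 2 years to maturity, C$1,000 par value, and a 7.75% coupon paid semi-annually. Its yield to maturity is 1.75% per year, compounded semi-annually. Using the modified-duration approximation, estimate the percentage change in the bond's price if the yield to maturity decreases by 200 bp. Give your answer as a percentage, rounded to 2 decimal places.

Periodic yield y = 0.00875. Modified duration first:
  t   CF        PV=CF/(1+0.00875)^t    t·PV
  1        38.75        38.4139        38.4139
  2        38.75        38.0807        76.1613
  3        38.75        37.7504       113.2511
  4     1,038.75     1,003.1753     4,012.7013
  Σ                  1,117.4202     4,240.5276
P = 1,117.4202; D_Mac = 3.79493 half-year periods = 1.89746 yrs; D_mod = 1.89746/(1+0.00875) = 1.88100 yrs.
ΔP/P ≈ -D_mod · Δy = -1.88100 × (-0.02) = +0.037620 = +3.7620%.

+3.76%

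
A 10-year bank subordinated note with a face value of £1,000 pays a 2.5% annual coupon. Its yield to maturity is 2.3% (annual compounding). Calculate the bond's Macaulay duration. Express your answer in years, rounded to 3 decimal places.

8.982 years

Periodic yield y = 0.023. Discount each cash flow and weight by its year:
  t   CF        PV=CF/(1+0.023)^t    t·PV
  1        25.00        24.4379        24.4379
  2        25.00        23.8885        47.7770
  3        25.00        23.3514        70.0542
  4        25.00        22.8264        91.3056
  5        25.00        22.3132       111.5660
  6        25.00        21.8115       130.8692
  7        25.00        21.3211       149.2480
  8        25.00        20.8418       166.7343
  9        25.00        20.3732       183.3588
  10    1,025.00       816.5213     8,165.2132
  Σ                  1,017.6864     9,140.5643
Price P = Σ PV = 1,017.6864.
Macaulay duration = Σ(t·PV) / P = 9,140.5643 / 1,017.6864 = 8.98171 years.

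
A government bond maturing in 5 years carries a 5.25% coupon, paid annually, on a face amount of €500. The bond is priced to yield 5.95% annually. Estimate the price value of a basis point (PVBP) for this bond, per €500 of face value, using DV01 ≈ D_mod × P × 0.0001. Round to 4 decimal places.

Periodic yield y = 0.0595.
  t   CF        PV=CF/(1+0.0595)^t    t·PV
  1        26.25        24.7758        24.7758
  2        26.25        23.3845        46.7689
  3        26.25        22.0712        66.2137
  4        26.25        20.8317        83.3269
  5       526.25       394.1734     1,970.8670
  Σ                    485.2367     2,191.9523
P = 485.2367; D_Mac = 4.51729 yrs; D_mod = 4.26360 yrs.
DV01 ≈ 4.26360 × 485.2367 × 0.0001 = 0.206886.

€0.2069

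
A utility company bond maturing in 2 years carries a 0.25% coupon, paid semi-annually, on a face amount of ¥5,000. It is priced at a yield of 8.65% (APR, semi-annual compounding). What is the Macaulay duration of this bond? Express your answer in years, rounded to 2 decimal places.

2.00 years

Periodic yield y = 0.04325. Discount each cash flow and weight by its period:
  t   CF        PV=CF/(1+0.04325)^t    t·PV
  1         6.25         5.9909         5.9909
  2         6.25         5.7425        11.4851
  3         6.25         5.5045        16.5134
  4     5,006.25     4,226.2867    16,905.1470
  Σ                  4,243.5246    16,939.1363
Price P = Σ PV = 4,243.5246.
Macaulay duration = Σ(t·PV) / P = 16,939.1363 / 4,243.5246 = 3.99176 half-year periods.
In years: 3.99176 / 2 = 1.99588 years.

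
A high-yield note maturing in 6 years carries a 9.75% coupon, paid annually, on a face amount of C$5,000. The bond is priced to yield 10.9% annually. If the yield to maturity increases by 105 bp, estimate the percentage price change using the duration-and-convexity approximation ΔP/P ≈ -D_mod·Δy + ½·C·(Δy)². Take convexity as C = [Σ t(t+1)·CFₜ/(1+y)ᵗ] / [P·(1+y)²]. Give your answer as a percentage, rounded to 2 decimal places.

With y = 0.109:
  t   CF        PV=CF/(1+0.109)^t    t·PV        t(t+1)·PV
  1       487.50       439.5852       439.5852         879.1704
  2       487.50       396.3798       792.7596       2,378.2789
  3       487.50       357.4209     1,072.2628       4,289.0512
  4       487.50       322.2912     1,289.1648       6,445.8238
  5       487.50       290.6142     1,453.0712       8,718.4272
  6     5,487.50     2,949.7503    17,698.5019     123,889.5133
  Σ                  4,756.0417    22,745.3455     146,600.2647
P = 4,756.0417; D_Mac = 4.78241 yrs; D_mod = 4.31236 yrs; C = 25.06259.
Duration effect: -4.31236 × (+0.0105) = -0.045280
Convexity effect: 0.5 × 25.06259 × (0.0105)² = +0.0013816
ΔP/P ≈ -0.045280 + 0.0013816 = -0.043898 = -4.3898%.

-4.39%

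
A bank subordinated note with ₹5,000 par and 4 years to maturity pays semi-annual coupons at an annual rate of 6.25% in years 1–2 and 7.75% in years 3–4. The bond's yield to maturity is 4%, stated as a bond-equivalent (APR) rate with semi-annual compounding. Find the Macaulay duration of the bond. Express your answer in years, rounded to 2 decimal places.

3.61 years

Periodic yield y = 0.02. Discount each cash flow and weight by its period:
  t   CF        PV=CF/(1+0.02)^t    t·PV
  1       156.25       153.1863       153.1863
  2       156.25       150.1826       300.3652
  3       156.25       147.2379       441.7136
  4       156.25       144.3508       577.4034
  5       193.75       175.4853       877.4267
  6       193.75       172.0445     1,032.2667
  7       193.75       168.6710     1,180.6972
  8     5,193.75     4,432.8156    35,462.5249
  Σ                  5,543.9741    40,025.5841
Price P = Σ PV = 5,543.9741.
Macaulay duration = Σ(t·PV) / P = 40,025.5841 / 5,543.9741 = 7.21966 half-year periods.
In years: 7.21966 / 2 = 3.60983 years.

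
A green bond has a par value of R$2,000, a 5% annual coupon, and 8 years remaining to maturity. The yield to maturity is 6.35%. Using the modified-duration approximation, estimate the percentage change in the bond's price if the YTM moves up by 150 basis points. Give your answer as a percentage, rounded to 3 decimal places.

-9.484%

Periodic yield y = 0.0635. Modified duration first:
  t   CF        PV=CF/(1+0.0635)^t    t·PV
  1       100.00        94.0291        94.0291
  2       100.00        88.4148       176.8296
  3       100.00        83.1357       249.4071
  4       100.00        78.1718       312.6871
  5       100.00        73.5043       367.5213
  6       100.00        69.1154       414.6926
  7       100.00        64.9887       454.9206
  8     2,100.00     1,283.2738    10,266.1907
  Σ                  1,834.6336    12,336.2782
P = 1,834.6336; D_Mac = 6.72411 yrs; D_mod = 6.72411/(1+0.0635) = 6.32262 yrs.
ΔP/P ≈ -D_mod · Δy = -6.32262 × (+0.015) = -0.094839 = -9.4839%.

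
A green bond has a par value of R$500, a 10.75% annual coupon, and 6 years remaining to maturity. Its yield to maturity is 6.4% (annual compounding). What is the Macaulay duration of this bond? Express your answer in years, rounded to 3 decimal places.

Periodic yield y = 0.064. Discount each cash flow and weight by its year:
  t   CF        PV=CF/(1+0.064)^t    t·PV
  1        53.75        50.5169        50.5169
  2        53.75        47.4783        94.9566
  3        53.75        44.6225       133.8674
  4        53.75        41.9384       167.7536
  5        53.75        39.4158       197.0790
  6       553.75       381.6489     2,289.8932
  Σ                    605.6208     2,934.0667
Price P = Σ PV = 605.6208.
Macaulay duration = Σ(t·PV) / P = 2,934.0667 / 605.6208 = 4.84473 years.

4.845 years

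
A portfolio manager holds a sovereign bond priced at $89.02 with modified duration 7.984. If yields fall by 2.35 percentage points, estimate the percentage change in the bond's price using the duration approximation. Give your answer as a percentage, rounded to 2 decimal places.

+18.76%

Duration approximation: ΔP/P ≈ -D_mod · Δy = -7.984 × (-0.0235) = +0.187624.
As a percentage: +18.7624%.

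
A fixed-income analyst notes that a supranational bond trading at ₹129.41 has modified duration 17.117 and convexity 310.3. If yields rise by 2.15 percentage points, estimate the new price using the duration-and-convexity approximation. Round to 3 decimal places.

₹91.066

Duration effect: -D_mod·Δy = -17.117 × (+0.0215) = -0.3680155
Convexity effect: ½·C·(Δy)² = 0.5 × 310.3 × (0.0215)² = +0.0717180875
ΔP/P ≈ -0.3680155 + 0.0717180875 = -0.2962974125
New price ≈ 129.41 × (1 - 0.2962974125) = 91.066151848375.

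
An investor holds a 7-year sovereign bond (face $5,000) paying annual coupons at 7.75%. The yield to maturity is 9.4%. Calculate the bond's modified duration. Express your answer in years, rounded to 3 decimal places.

Periodic yield y = 0.094. First find Macaulay duration:
  t   CF        PV=CF/(1+0.094)^t    t·PV
  1       387.50       354.2048       354.2048
  2       387.50       323.7703       647.5407
  3       387.50       295.9510       887.8529
  4       387.50       270.5219     1,082.0876
  5       387.50       247.2778     1,236.3889
  6       387.50       226.0309     1,356.1853
  7     5,387.50     2,872.5396    20,107.7774
  Σ                  4,590.2962    25,672.0375
P = 4,590.2962; Macaulay duration = 25,672.0375 / 4,590.2962 = 5.59268 years.
Modified duration = D_Mac / (1 + y) = 5.59268 / 1.094 = 5.11213 years.

5.112 years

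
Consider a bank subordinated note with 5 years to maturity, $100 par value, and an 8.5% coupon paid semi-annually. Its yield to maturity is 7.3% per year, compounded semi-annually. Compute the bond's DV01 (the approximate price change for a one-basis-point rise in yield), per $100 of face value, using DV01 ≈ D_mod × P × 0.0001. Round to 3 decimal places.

Periodic yield y = 0.0365.
  t   CF        PV=CF/(1+0.0365)^t    t·PV
  1         4.25         4.1003         4.1003
  2         4.25         3.9559         7.9119
  3         4.25         3.8166        11.4499
  4         4.25         3.6822        14.7289
  5         4.25         3.5526        17.7628
  6         4.25         3.4275        20.5648
  7         4.25         3.3068        23.1474
  8         4.25         3.1903        25.5226
  9         4.25         3.0780        27.7018
  10      104.25        72.8422       728.4219
  Σ                    104.9524       881.3124
P = 104.9524; D_Mac = 8.39725 half-year periods = 4.19863 yrs; D_mod = 4.05077 yrs.
DV01 ≈ 4.05077 × 104.9524 × 0.0001 = 0.042514.

$0.043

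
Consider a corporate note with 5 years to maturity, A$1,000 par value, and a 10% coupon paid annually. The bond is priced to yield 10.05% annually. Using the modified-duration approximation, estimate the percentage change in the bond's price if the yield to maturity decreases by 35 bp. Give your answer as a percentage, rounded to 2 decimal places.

Periodic yield y = 0.1005. Modified duration first:
  t   CF        PV=CF/(1+0.1005)^t    t·PV
  1       100.00        90.8678        90.8678
  2       100.00        82.5695       165.1391
  3       100.00        75.0291       225.0874
  4       100.00        68.1773       272.7092
  5     1,100.00       681.4633     3,407.3163
  Σ                    998.1070     4,161.1198
P = 998.1070; D_Mac = 4.16901 yrs; D_mod = 4.16901/(1+0.1005) = 3.78829 yrs.
ΔP/P ≈ -D_mod · Δy = -3.78829 × (-0.0035) = +0.013259 = +1.3259%.

+1.33%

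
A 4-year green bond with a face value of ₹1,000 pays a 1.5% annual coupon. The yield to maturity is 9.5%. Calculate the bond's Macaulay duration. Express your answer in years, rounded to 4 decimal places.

3.8957 years

Periodic yield y = 0.095. Discount each cash flow and weight by its year:
  t   CF        PV=CF/(1+0.095)^t    t·PV
  1        15.00        13.6986        13.6986
  2        15.00        12.5102        25.0203
  3        15.00        11.4248        34.2744
  4     1,015.00       706.0079     2,824.0316
  Σ                    743.6415     2,897.0250
Price P = Σ PV = 743.6415.
Macaulay duration = Σ(t·PV) / P = 2,897.0250 / 743.6415 = 3.89573 years.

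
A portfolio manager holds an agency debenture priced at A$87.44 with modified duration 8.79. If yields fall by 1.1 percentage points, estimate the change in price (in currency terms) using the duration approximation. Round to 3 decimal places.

Duration approximation: ΔP/P ≈ -D_mod · Δy = -8.79 × (-0.011) = +0.096690.
ΔP ≈ 87.44 × (+0.096690) = +8.4545736.

+A$8.455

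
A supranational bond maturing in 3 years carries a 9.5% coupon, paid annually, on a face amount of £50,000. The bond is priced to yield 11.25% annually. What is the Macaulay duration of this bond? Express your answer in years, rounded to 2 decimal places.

Periodic yield y = 0.1125. Discount each cash flow and weight by its year:
  t   CF        PV=CF/(1+0.1125)^t    t·PV
  1     4,750.00     4,269.6629     4,269.6629
  2     4,750.00     3,837.8993     7,675.7985
  3    54,750.00    39,763.4506   119,290.3518
  Σ                 47,871.0128   131,235.8132
Price P = Σ PV = 47,871.0128.
Macaulay duration = Σ(t·PV) / P = 131,235.8132 / 47,871.0128 = 2.74145 years.

2.74 years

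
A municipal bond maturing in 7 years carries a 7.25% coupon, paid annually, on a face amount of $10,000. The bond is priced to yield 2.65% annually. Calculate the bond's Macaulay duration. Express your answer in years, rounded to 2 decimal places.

Periodic yield y = 0.0265. Discount each cash flow and weight by its year:
  t   CF        PV=CF/(1+0.0265)^t    t·PV
  1       725.00       706.2835       706.2835
  2       725.00       688.0502     1,376.1003
  3       725.00       670.2875     2,010.8626
  4       725.00       652.9835     2,611.9339
  5       725.00       636.1261     3,180.6307
  6       725.00       619.7040     3,718.2239
  7    10,725.00     8,930.6820    62,514.7739
  Σ                 12,904.1168    76,118.8088
Price P = Σ PV = 12,904.1168.
Macaulay duration = Σ(t·PV) / P = 76,118.8088 / 12,904.1168 = 5.89880 years.

5.90 years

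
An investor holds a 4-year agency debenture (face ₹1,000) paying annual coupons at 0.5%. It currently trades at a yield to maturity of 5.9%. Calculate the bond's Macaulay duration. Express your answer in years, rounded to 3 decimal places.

Periodic yield y = 0.059. Discount each cash flow and weight by its year:
  t   CF        PV=CF/(1+0.059)^t    t·PV
  1         5.00         4.7214         4.7214
  2         5.00         4.4584         8.9168
  3         5.00         4.2100        12.6300
  4     1,005.00       799.0652     3,196.2608
  Σ                    812.4550     3,222.5290
Price P = Σ PV = 812.4550.
Macaulay duration = Σ(t·PV) / P = 3,222.5290 / 812.4550 = 3.96641 years.

3.966 years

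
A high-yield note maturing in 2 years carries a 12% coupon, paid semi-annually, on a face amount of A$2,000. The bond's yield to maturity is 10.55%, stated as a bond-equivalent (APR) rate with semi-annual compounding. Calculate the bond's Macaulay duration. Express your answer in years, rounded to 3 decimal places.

1.839 years

Periodic yield y = 0.05275. Discount each cash flow and weight by its period:
  t   CF        PV=CF/(1+0.05275)^t    t·PV
  1       120.00       113.9872       113.9872
  2       120.00       108.2756       216.5513
  3       120.00       102.8503       308.5509
  4     2,120.00     1,725.9764     6,903.9057
  Σ                  2,051.0895     7,542.9950
Price P = Σ PV = 2,051.0895.
Macaulay duration = Σ(t·PV) / P = 7,542.9950 / 2,051.0895 = 3.67756 half-year periods.
In years: 3.67756 / 2 = 1.83878 years.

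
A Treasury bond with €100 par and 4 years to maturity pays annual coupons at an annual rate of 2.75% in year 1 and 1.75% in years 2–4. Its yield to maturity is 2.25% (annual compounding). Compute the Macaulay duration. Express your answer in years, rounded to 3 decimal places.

3.868 years

Periodic yield y = 0.0225. Discount each cash flow and weight by its year:
  t   CF        PV=CF/(1+0.0225)^t    t·PV
  1         2.75         2.6895         2.6895
  2         1.75         1.6738         3.3477
  3         1.75         1.6370         4.9110
  4       101.75        93.0853       372.3412
  Σ                     99.0856       383.2894
Price P = Σ PV = 99.0856.
Macaulay duration = Σ(t·PV) / P = 383.2894 / 99.0856 = 3.86826 years.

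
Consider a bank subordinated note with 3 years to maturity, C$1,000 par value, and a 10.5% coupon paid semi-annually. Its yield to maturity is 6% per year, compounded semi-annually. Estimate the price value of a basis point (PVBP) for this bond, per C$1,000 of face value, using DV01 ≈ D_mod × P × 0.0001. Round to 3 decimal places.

Periodic yield y = 0.03.
  t   CF        PV=CF/(1+0.03)^t    t·PV
  1        52.50        50.9709        50.9709
  2        52.50        49.4863        98.9726
  3        52.50        48.0449       144.1348
  4        52.50        46.6456       186.5823
  5        52.50        45.2870       226.4348
  6     1,052.50       881.4522     5,288.7131
  Σ                  1,121.8868     5,995.8084
P = 1,121.8868; D_Mac = 5.34440 half-year periods = 2.67220 yrs; D_mod = 2.59437 yrs.
DV01 ≈ 2.59437 × 1,121.8868 × 0.0001 = 0.291059.

C$0.291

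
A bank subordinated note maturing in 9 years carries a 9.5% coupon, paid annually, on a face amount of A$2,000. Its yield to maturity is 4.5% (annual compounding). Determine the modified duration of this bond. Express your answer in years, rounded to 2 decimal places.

6.53 years

Periodic yield y = 0.045. First find Macaulay duration:
  t   CF        PV=CF/(1+0.045)^t    t·PV
  1       190.00       181.8182       181.8182
  2       190.00       173.9887       347.9774
  3       190.00       166.4964       499.4891
  4       190.00       159.3267       637.3066
  5       190.00       152.4657       762.3285
  6       190.00       145.9002       875.4011
  7       190.00       139.6174       977.3218
  8       190.00       133.6052     1,068.8414
  9     2,190.00     1,473.6607    13,262.9463
  Σ                  2,726.8790    18,613.4304
P = 2,726.8790; Macaulay duration = 18,613.4304 / 2,726.8790 = 6.82591 years.
Modified duration = D_Mac / (1 + y) = 6.82591 / 1.045 = 6.53197 years.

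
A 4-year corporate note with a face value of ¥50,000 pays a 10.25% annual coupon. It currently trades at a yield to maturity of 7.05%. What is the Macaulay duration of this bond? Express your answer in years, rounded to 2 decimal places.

3.50 years

Periodic yield y = 0.0705. Discount each cash flow and weight by its year:
  t   CF        PV=CF/(1+0.0705)^t    t·PV
  1     5,125.00     4,787.4825     4,787.4825
  2     5,125.00     4,472.1929     8,944.3858
  3     5,125.00     4,177.6673    12,533.0020
  4    55,125.00    41,976.0836   167,904.3343
  Σ                 55,413.4263   194,169.2046
Price P = Σ PV = 55,413.4263.
Macaulay duration = Σ(t·PV) / P = 194,169.2046 / 55,413.4263 = 3.50401 years.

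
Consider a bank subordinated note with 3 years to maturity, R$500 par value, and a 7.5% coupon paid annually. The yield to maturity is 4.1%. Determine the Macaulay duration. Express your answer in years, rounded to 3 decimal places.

Periodic yield y = 0.041. Discount each cash flow and weight by its year:
  t   CF        PV=CF/(1+0.041)^t    t·PV
  1        37.50        36.0231        36.0231
  2        37.50        34.6043        69.2086
  3       537.50       476.4598     1,429.3795
  Σ                    547.0872     1,534.6111
Price P = Σ PV = 547.0872.
Macaulay duration = Σ(t·PV) / P = 1,534.6111 / 547.0872 = 2.80506 years.

2.805 years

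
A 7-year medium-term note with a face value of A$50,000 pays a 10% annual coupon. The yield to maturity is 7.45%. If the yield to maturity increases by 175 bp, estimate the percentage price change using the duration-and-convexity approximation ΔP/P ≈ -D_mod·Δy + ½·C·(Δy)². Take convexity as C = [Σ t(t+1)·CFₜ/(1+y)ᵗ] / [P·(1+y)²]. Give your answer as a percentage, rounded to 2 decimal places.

-8.37%

With y = 0.0745:
  t   CF        PV=CF/(1+0.0745)^t    t·PV        t(t+1)·PV
  1     5,000.00     4,653.3271     4,653.3271       9,306.6543
  2     5,000.00     4,330.6907     8,661.3813      25,984.1440
  3     5,000.00     4,030.4241    12,091.2722      48,365.0890
  4     5,000.00     3,750.9763    15,003.9054      75,019.5268
  5     5,000.00     3,490.9040    17,454.5200     104,727.1198
  6     5,000.00     3,248.8637    19,493.1819     136,452.2734
  7    55,000.00    33,259.6558   232,817.5907   1,862,540.7259
  Σ                 56,764.8417   310,175.1787   2,262,395.5332
P = 56,764.8417; D_Mac = 5.46421 yrs; D_mod = 5.08535 yrs; C = 34.52044.
Duration effect: -5.08535 × (+0.0175) = -0.088994
Convexity effect: 0.5 × 34.52044 × (0.0175)² = +0.0052859
ΔP/P ≈ -0.088994 + 0.0052859 = -0.083708 = -8.3708%.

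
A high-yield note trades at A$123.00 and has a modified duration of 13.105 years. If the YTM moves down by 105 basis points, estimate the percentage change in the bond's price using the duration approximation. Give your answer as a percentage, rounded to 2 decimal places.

Duration approximation: ΔP/P ≈ -D_mod · Δy = -13.105 × (-0.0105) = +0.1376025.
As a percentage: +13.76025%.

+13.76%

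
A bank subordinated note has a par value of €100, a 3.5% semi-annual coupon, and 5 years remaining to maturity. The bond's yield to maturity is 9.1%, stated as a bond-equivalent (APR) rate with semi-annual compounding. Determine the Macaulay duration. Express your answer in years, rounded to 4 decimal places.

Periodic yield y = 0.0455. Discount each cash flow and weight by its period:
  t   CF        PV=CF/(1+0.0455)^t    t·PV
  1         1.75         1.6738         1.6738
  2         1.75         1.6010         3.2020
  3         1.75         1.5313         4.5940
  4         1.75         1.4647         5.8587
  5         1.75         1.4009         7.0047
  6         1.75         1.3400         8.0398
  7         1.75         1.2817         8.9716
  8         1.75         1.2259         9.8070
  9         1.75         1.1725        10.5527
  10      101.75        65.2070       652.0697
  Σ                     77.8988       711.7740
Price P = Σ PV = 77.8988.
Macaulay duration = Σ(t·PV) / P = 711.7740 / 77.8988 = 9.13717 half-year periods.
In years: 9.13717 / 2 = 4.56858 years.

4.5686 years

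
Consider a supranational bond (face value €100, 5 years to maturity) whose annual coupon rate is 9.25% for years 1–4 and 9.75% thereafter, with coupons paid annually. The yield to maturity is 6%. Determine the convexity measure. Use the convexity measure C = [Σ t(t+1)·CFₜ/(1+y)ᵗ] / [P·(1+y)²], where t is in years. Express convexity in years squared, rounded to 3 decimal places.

With y = 0.06:
  t   CF        PV=CF/(1+0.06)^t    t·PV        t(t+1)·PV
  1         9.25         8.7264         8.7264          17.4528
  2         9.25         8.2325        16.4649          49.3948
  3         9.25         7.7665        23.2994          93.1977
  4         9.25         7.3269        29.3075         146.5373
  5       109.75        82.0116       410.0579       2,460.3475
  Σ                    114.0638       487.8562       2,766.9302
P = 114.0638.
Convexity = Σ t(t+1)·PV / [P·(1+y)²] = 2,766.9302 / (114.0638 × 1.123600) = 21.58930.

21.589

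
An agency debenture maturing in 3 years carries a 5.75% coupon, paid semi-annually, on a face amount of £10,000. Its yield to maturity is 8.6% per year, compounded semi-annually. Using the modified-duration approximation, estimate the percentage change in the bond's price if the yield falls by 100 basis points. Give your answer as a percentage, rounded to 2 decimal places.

+2.67%

Periodic yield y = 0.043. Modified duration first:
  t   CF        PV=CF/(1+0.043)^t    t·PV
  1       287.50       275.6472       275.6472
  2       287.50       264.2830       528.5660
  3       287.50       253.3873       760.1620
  4       287.50       242.9409       971.7636
  5       287.50       232.9251     1,164.6255
  6    10,287.50     7,991.0528    47,946.3165
  Σ                  9,260.2363    51,647.0808
P = 9,260.2363; D_Mac = 5.57730 half-year periods = 2.78865 yrs; D_mod = 2.78865/(1+0.043) = 2.67368 yrs.
ΔP/P ≈ -D_mod · Δy = -2.67368 × (-0.01) = +0.026737 = +2.6737%.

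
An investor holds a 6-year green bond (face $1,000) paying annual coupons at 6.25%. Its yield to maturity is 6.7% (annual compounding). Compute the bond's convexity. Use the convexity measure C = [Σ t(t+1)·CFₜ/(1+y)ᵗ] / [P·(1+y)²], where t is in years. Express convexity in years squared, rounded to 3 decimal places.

30.188

With y = 0.067:
  t   CF        PV=CF/(1+0.067)^t    t·PV        t(t+1)·PV
  1        62.50        58.5754        58.5754         117.1509
  2        62.50        54.8973       109.7946         329.3839
  3        62.50        51.4502       154.3505         617.4020
  4        62.50        48.2195       192.8778         964.3892
  5        62.50        45.1916       225.9581       1,355.7486
  6     1,062.50       720.0165     4,320.0987      30,240.6911
  Σ                    978.3505     5,061.6553      33,624.7658
P = 978.3505.
Convexity = Σ t(t+1)·PV / [P·(1+y)²] = 33,624.7658 / (978.3505 × 1.138489) = 30.18811.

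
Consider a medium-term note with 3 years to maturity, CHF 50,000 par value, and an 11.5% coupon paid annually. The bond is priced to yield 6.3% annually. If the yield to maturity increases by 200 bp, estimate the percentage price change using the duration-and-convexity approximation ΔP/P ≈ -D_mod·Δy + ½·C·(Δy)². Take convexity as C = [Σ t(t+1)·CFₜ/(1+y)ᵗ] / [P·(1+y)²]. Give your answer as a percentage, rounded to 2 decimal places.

-4.93%

With y = 0.063:
  t   CF        PV=CF/(1+0.063)^t    t·PV        t(t+1)·PV
  1     5,750.00     5,409.2192     5,409.2192      10,818.4384
  2     5,750.00     5,088.6352    10,177.2703      30,531.8110
  3    55,750.00    46,413.5811   139,240.7433     556,962.9731
  Σ                 56,911.4355   154,827.2328     598,313.2225
P = 56,911.4355; D_Mac = 2.72049 yrs; D_mod = 2.55926 yrs; C = 9.30385.
Duration effect: -2.55926 × (+0.02) = -0.051185
Convexity effect: 0.5 × 9.30385 × (0.02)² = +0.0018608
ΔP/P ≈ -0.051185 + 0.0018608 = -0.049324 = -4.9324%.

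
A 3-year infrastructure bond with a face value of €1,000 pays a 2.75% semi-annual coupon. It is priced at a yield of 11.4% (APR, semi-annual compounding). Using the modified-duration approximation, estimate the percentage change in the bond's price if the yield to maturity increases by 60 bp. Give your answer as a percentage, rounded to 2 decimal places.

Periodic yield y = 0.057. Modified duration first:
  t   CF        PV=CF/(1+0.057)^t    t·PV
  1        13.75        13.0085        13.0085
  2        13.75        12.3070        24.6140
  3        13.75        11.6433        34.9300
  4        13.75        11.0155        44.0619
  5        13.75        10.4214        52.1072
  6     1,013.75       726.9105     4,361.4630
  Σ                    785.3063     4,530.1846
P = 785.3063; D_Mac = 5.76869 half-year periods = 2.88434 yrs; D_mod = 2.88434/(1+0.057) = 2.72880 yrs.
ΔP/P ≈ -D_mod · Δy = -2.72880 × (+0.006) = -0.016373 = -1.6373%.

-1.64%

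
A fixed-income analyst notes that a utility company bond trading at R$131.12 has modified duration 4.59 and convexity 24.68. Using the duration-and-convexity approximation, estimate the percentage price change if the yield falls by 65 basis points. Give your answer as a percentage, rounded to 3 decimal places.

Duration effect: -D_mod·Δy = -4.59 × (-0.0065) = +0.029835
Convexity effect: ½·C·(Δy)² = 0.5 × 24.68 × (-0.0065)² = +0.000521365
ΔP/P ≈ +0.029835 + 0.000521365 = +0.030356365
= +3.0356365%.

+3.036%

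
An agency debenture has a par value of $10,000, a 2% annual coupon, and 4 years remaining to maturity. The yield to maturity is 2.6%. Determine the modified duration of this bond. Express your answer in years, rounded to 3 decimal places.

3.784 years

Periodic yield y = 0.026. First find Macaulay duration:
  t   CF        PV=CF/(1+0.026)^t    t·PV
  1       200.00       194.9318       194.9318
  2       200.00       189.9920       379.9840
  3       200.00       185.1774       555.5321
  4    10,200.00     9,204.7231    36,818.8924
  Σ                  9,774.8242    37,949.3403
P = 9,774.8242; Macaulay duration = 37,949.3403 / 9,774.8242 = 3.88236 years.
Modified duration = D_Mac / (1 + y) = 3.88236 / 1.026 = 3.78397 years.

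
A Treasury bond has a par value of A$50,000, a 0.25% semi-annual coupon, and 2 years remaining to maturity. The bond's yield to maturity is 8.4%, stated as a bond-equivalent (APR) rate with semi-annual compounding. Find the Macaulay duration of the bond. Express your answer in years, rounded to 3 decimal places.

1.996 years

Periodic yield y = 0.042. Discount each cash flow and weight by its period:
  t   CF        PV=CF/(1+0.042)^t    t·PV
  1        62.50        59.9808        59.9808
  2        62.50        57.5632       115.1263
  3        62.50        55.2429       165.7288
  4    50,062.50    42,466.0295   169,864.1182
  Σ                 42,638.8165   170,204.9541
Price P = Σ PV = 42,638.8165.
Macaulay duration = Σ(t·PV) / P = 170,204.9541 / 42,638.8165 = 3.99178 half-year periods.
In years: 3.99178 / 2 = 1.99589 years.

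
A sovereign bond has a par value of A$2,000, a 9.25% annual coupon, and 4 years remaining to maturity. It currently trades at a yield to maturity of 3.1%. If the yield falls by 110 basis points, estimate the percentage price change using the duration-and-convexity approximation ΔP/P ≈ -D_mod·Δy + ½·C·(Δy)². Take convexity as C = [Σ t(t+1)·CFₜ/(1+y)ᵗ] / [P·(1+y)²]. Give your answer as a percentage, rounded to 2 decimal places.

+3.91%

With y = 0.031:
  t   CF        PV=CF/(1+0.031)^t    t·PV        t(t+1)·PV
  1       185.00       179.4374       179.4374         358.8749
  2       185.00       174.0421       348.0843       1,044.2528
  3       185.00       168.8091       506.4272       2,025.7086
  4     2,185.00     1,933.8233     7,735.2930      38,676.4652
  Σ                  2,456.1119     8,769.2419      42,105.3016
P = 2,456.1119; D_Mac = 3.57038 yrs; D_mod = 3.46302 yrs; C = 16.12766.
Duration effect: -3.46302 × (-0.011) = +0.038093
Convexity effect: 0.5 × 16.12766 × (-0.011)² = +0.0009757
ΔP/P ≈ +0.038093 + 0.0009757 = +0.039069 = +3.9069%.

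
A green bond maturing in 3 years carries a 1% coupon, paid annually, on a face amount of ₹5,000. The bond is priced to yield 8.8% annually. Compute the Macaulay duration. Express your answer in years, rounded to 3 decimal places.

2.967 years

Periodic yield y = 0.088. Discount each cash flow and weight by its year:
  t   CF        PV=CF/(1+0.088)^t    t·PV
  1        50.00        45.9559        45.9559
  2        50.00        42.2389        84.4777
  3     5,050.00     3,921.0709    11,763.2126
  Σ                  4,009.2656    11,893.6462
Price P = Σ PV = 4,009.2656.
Macaulay duration = Σ(t·PV) / P = 11,893.6462 / 4,009.2656 = 2.96654 years.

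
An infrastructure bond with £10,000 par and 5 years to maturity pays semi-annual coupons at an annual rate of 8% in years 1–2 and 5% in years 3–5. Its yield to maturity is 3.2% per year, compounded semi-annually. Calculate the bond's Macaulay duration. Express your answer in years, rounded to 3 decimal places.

4.344 years

Periodic yield y = 0.016. Discount each cash flow and weight by its period:
  t   CF        PV=CF/(1+0.016)^t    t·PV
  1       400.00       393.7008       393.7008
  2       400.00       387.5008       775.0016
  3       400.00       381.3984     1,144.1952
  4       400.00       375.3921     1,501.5685
  5       250.00       230.9253     1,154.6264
  6       250.00       227.2887     1,363.7319
  7       250.00       223.7093     1,565.9652
  8       250.00       220.1863     1,761.4906
  9       250.00       216.7188     1,950.4694
  10   10,250.00     8,745.5431    87,455.4313
  Σ                 11,402.3636    99,066.1808
Price P = Σ PV = 11,402.3636.
Macaulay duration = Σ(t·PV) / P = 99,066.1808 / 11,402.3636 = 8.68821 half-year periods.
In years: 8.68821 / 2 = 4.34411 years.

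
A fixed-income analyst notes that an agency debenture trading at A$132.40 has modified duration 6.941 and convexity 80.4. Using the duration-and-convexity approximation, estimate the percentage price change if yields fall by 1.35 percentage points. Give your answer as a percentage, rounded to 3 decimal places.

+10.103%

Duration effect: -D_mod·Δy = -6.941 × (-0.0135) = +0.0937035
Convexity effect: ½·C·(Δy)² = 0.5 × 80.4 × (-0.0135)² = +0.00732645
ΔP/P ≈ +0.0937035 + 0.00732645 = +0.10102995
= +10.102995%.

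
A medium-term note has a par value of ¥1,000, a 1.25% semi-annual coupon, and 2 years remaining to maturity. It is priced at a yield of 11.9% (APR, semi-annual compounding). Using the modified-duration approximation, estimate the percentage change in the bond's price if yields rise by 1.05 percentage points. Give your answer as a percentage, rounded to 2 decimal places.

Periodic yield y = 0.0595. Modified duration first:
  t   CF        PV=CF/(1+0.0595)^t    t·PV
  1         6.25         5.8990         5.8990
  2         6.25         5.5677        11.1355
  3         6.25         5.2551        15.7652
  4     1,006.25       798.5499     3,194.1995
  Σ                    815.2717     3,226.9992
P = 815.2717; D_Mac = 3.95819 half-year periods = 1.97909 yrs; D_mod = 1.97909/(1+0.0595) = 1.86795 yrs.
ΔP/P ≈ -D_mod · Δy = -1.86795 × (+0.0105) = -0.019613 = -1.9613%.

-1.96%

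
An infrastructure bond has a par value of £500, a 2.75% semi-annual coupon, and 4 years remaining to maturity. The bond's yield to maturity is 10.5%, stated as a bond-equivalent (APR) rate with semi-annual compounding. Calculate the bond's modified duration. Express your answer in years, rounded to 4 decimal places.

Periodic yield y = 0.0525. First find Macaulay duration:
  t   CF        PV=CF/(1+0.0525)^t    t·PV
  1        6.875         6.5321         6.5321
  2        6.875         6.2062        12.4125
  3        6.875         5.8967        17.6900
  4        6.875         5.6025        22.4101
  5        6.875         5.3231        26.6154
  6        6.875         5.0575        30.3453
  7        6.875         4.8053        33.6369
  8      506.875       336.6077     2,692.8615
  Σ                    376.0311     2,842.5037
P = 376.0311; Macaulay duration = 2,842.5037 / 376.0311 = 7.55923 half-year periods = 3.77961 years.
Modified duration = D_Mac / (1 + y) = 3.77961 / 1.0525 = 3.59108 years.

3.5911 years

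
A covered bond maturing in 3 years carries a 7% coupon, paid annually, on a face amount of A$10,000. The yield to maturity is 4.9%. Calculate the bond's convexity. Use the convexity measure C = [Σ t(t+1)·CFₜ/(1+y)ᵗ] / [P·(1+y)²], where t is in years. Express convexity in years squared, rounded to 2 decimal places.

10.00

With y = 0.049:
  t   CF        PV=CF/(1+0.049)^t    t·PV        t(t+1)·PV
  1       700.00       667.3022       667.3022       1,334.6044
  2       700.00       636.1317     1,272.2635       3,816.7904
  3    10,700.00     9,269.5214    27,808.5643     111,234.2572
  Σ                 10,572.9554    29,748.1300     116,385.6520
P = 10,572.9554.
Convexity = Σ t(t+1)·PV / [P·(1+y)²] = 116,385.6520 / (10,572.9554 × 1.100401) = 10.00350.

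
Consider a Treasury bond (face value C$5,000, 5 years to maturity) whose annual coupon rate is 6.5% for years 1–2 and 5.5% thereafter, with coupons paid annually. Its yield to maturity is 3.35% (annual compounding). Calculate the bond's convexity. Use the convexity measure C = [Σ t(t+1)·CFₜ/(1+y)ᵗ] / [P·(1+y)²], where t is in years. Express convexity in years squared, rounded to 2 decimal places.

With y = 0.0335:
  t   CF        PV=CF/(1+0.0335)^t    t·PV        t(t+1)·PV
  1       325.00       314.4654       314.4654         628.9308
  2       325.00       304.2723       608.5446       1,825.6337
  3       275.00       249.1158       747.3474       2,989.3894
  4       275.00       241.0409       964.1637       4,820.8183
  5     5,275.00     4,473.7330    22,368.6649     134,211.9894
  Σ                  5,582.6274    25,003.1859     144,476.7617
P = 5,582.6274.
Convexity = Σ t(t+1)·PV / [P·(1+y)²] = 144,476.7617 / (5,582.6274 × 1.068122) = 24.22916.

24.23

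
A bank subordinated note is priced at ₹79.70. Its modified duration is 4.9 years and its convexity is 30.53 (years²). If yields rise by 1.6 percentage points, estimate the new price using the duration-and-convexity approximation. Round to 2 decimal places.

₹73.76

Duration effect: -D_mod·Δy = -4.9 × (+0.016) = -0.078400
Convexity effect: ½·C·(Δy)² = 0.5 × 30.53 × (0.016)² = +0.00390784
ΔP/P ≈ -0.078400 + 0.00390784 = -0.07449216
New price ≈ 79.70 × (1 - 0.07449216) = 73.762974848.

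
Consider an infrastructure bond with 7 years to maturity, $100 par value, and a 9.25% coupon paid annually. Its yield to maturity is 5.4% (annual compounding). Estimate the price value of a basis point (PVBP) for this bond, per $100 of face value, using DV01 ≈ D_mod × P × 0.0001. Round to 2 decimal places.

Periodic yield y = 0.054.
  t   CF        PV=CF/(1+0.054)^t    t·PV
  1         9.25         8.7761         8.7761
  2         9.25         8.3265        16.6529
  3         9.25         7.8999        23.6996
  4         9.25         7.4951        29.9805
  5         9.25         7.1111        35.5557
  6         9.25         6.7468        40.4808
  7       109.25        75.6027       529.2187
  Σ                    121.9582       684.3644
P = 121.9582; D_Mac = 5.61147 yrs; D_mod = 5.32397 yrs.
DV01 ≈ 5.32397 × 121.9582 × 0.0001 = 0.064930.

$0.06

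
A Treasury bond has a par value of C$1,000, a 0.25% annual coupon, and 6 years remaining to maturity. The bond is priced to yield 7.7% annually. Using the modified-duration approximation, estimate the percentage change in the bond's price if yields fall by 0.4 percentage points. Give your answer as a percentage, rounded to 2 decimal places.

+2.21%

Periodic yield y = 0.077. Modified duration first:
  t   CF        PV=CF/(1+0.077)^t    t·PV
  1         2.50         2.3213         2.3213
  2         2.50         2.1553         4.3106
  3         2.50         2.0012         6.0036
  4         2.50         1.8581         7.4325
  5         2.50         1.7253         8.6264
  6     1,002.50       642.3773     3,854.2636
  Σ                    652.4385     3,882.9581
P = 652.4385; D_Mac = 5.95145 yrs; D_mod = 5.95145/(1+0.077) = 5.52596 yrs.
ΔP/P ≈ -D_mod · Δy = -5.52596 × (-0.004) = +0.022104 = +2.2104%.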